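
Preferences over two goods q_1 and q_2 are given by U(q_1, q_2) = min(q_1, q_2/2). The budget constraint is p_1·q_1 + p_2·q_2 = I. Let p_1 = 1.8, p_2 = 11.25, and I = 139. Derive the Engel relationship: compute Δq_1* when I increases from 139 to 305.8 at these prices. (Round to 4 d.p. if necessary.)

Δq_1* = 6.8642

With perfect complements, no substitution: consume in ratio q_1:q_2 = 1:2.
Budget: p_1·q_1 + p_2·2·q_1 = I, so (p_1 + 2·p_2)·q_1 = I.
Demand: q_1*(p_1,p_2,I) = I/(p_1 + 2·p_2), q_2* = 2·I/(p_1 + 2·p_2).
Here 1.8 + 2·11.25 = 24.3, giving q_1* = 5.7202.
At I' = 305.8: q_1* = 12.5844. Change: 12.5844 − 5.7202 = 6.8642.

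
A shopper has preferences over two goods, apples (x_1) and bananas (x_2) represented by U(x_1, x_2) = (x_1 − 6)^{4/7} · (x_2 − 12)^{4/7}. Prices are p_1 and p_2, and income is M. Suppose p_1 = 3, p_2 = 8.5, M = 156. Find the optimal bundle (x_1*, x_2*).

x_1* = 12, x_2* = 14.1176

Let x_1' = x_1−6, x_2' = x_2−12. MRS = x_2'/x_1' = p_1/p_2.
After buying the subsistence bundle (6, 12), a share 0.5 of the remaining income goes to x_1: x_1* = 6 + 0.5·(M − 6p_1 − 12p_2)/p_1.
Discretionary income = 156 − 6·3 − 12·8.5 = 36; x_1* = 6 + 0.5·36/3 = 12; x_2* = 12 + 0.5·36/8.5 = 14.1176.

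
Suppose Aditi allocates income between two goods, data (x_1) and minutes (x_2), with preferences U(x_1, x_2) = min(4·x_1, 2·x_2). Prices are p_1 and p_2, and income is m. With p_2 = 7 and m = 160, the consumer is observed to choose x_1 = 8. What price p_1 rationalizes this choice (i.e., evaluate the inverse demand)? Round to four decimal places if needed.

p_1 = 6

Leontief preferences: the optimum is at the kink where x_1/2 = x_2/4, i.e. x_2 = 2·x_1.
Budget: p_1·x_1 + p_2·2·x_1 = m, so (2·p_1 + 4·p_2)·x_1 = 2·m.
Demand: x_1*(p_1,p_2,m) = 2·m/(2·p_1 + 4·p_2), x_2* = 4·m/(2·p_1 + 4·p_2).
Set x_1* = 8 in the demand function and solve for p_1: p_1 = 6.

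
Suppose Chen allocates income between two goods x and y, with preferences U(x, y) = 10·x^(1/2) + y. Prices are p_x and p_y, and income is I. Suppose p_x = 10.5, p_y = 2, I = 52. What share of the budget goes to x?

MU_x = 5/√x, MU_y = 1. Tangency: 5/√x = p_x/p_y.
Solve: √x = 5·p_y/p_x, so x*(p_x,p_y) = (5·p_y/p_x)², and y* = (I − p_x·x*)/p_y.
Plugging in: x* = (5·2/10.5)² = 0.907, y* = 21.2381.
Expenditure on x: 10.5·0.907 = 9.5238; share = 0.1832.

share on x = 0.1832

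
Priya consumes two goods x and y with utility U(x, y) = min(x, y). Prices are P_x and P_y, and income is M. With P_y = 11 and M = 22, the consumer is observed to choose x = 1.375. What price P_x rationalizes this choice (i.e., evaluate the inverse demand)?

With perfect complements, no substitution: consume in ratio x:y = 1:1.
Budget: P_x·x + P_y·x = M, so (P_x + P_y)·x = M.
Demand: x*(P_x,P_y,M) = M/(P_x + P_y), y* = M/(P_x + P_y).
Set x* = 1.375 in the demand function and solve for P_x: P_x = 5.

P_x = 5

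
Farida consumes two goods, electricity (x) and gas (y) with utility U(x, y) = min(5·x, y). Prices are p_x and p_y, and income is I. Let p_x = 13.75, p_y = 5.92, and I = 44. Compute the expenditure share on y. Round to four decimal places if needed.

share on y = 0.6828

With perfect complements, no substitution: consume in ratio x:y = 1:5.
Budget: p_x·x + p_y·5·x = I, so (p_x + 5·p_y)·x = I.
Demand: x*(p_x,p_y,I) = I/(p_x + 5·p_y), y* = 5·I/(p_x + 5·p_y).
Here 13.75 + 5·5.92 = 43.35, giving x* = 1.015 and y* = 5.075.
Expenditure on y: 5.92·5.075 = 30.0438; share = 0.6828.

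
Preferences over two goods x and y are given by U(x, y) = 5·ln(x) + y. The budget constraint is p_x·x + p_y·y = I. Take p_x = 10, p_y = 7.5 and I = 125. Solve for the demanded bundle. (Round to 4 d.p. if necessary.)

Set MRS = p_x/p_y: (5/x)/1 = p_x/p_y.
So x*(p_x,p_y) = 5·p_y/p_x, independent of income; and y* = (I − 5·p_y)/p_y.
At the given prices: x* = 5·7.5/10 = 3.75, and y* = 11.6667.

x* = 3.75, y* = 11.6667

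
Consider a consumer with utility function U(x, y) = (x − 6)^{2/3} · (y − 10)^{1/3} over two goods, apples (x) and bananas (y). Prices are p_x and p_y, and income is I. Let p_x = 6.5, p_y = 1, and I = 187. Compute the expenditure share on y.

Let x' = x−6, y' = y−10. MRS = 2·y'/x' = p_x/p_y.
Substituting into the budget: x* = 6 + 2/3·(I − 6·p_x − 10·p_y)/p_x, and y* = 10 + 1/3·(…)/p_y.
Discretionary income = 187 − 6·6.5 − 10·1 = 138; x* = 6 + 2/3·138/6.5 = 20.1538; y* = 10 + 1/3·138/1 = 56.
Expenditure on y: 1·56 = 56; share = 0.2995.

share on y = 0.2995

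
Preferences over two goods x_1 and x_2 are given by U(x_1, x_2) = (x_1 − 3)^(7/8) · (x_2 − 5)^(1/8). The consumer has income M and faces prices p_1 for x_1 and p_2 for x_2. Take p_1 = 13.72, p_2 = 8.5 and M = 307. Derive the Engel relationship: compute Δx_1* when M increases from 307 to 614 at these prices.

Δx_1* = 19.5791

This is Cobb-Douglas in (x_1−3, x_2−5): tangency gives 0.875·p_2·(x_2−5) = 0.125·p_1·(x_1−3).
Substituting into the budget: x_1* = 3 + 0.875·(M − 3·p_1 − 5·p_2)/p_1, and x_2* = 5 + 0.125·(…)/p_2.
Discretionary income = 307 − 3·13.72 − 5·8.5 = 223.34; x_1* = 3 + 0.875·223.34/13.72 = 17.2436.
At M' = 614: x_1* = 36.8227. Change: 36.8227 − 17.2436 = 19.5791.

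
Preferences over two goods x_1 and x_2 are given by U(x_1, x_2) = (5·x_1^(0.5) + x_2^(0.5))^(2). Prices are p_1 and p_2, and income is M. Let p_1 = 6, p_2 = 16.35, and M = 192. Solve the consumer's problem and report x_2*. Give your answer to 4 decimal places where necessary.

x_2* = 0.1699

MU_x_1 ∝ 5·x_1^(-0.5), MU_x_2 ∝ x_2^(-0.5), so MRS = 5·(x_2/x_1)^(0.5) = p_1/p_2.
Solve for the ratio: x_2/x_1 = [(1/5)·p_1/p_2]^(2).
With the ratio pinned down, the budget gives x_1* = M/(p_1 + p_2·(x_2/x_1)) and x_2* = (x_2/x_1)·x_1*.
Numerically x_2/x_1 = 0.005387, so x_1* = 192/(6 + 16.35·0.005387) = 31.5371 and x_2* = 0.005387·31.5371 = 0.1699.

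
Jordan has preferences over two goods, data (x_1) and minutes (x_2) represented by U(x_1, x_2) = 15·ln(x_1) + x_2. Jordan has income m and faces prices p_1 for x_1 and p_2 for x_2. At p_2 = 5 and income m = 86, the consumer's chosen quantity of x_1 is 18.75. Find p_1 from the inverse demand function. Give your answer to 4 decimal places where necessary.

p_1 = 4

MU_x_1 = 15/x_1, MU_x_2 = 1. Tangency: 15/x_1 = p_1/p_2.
So x_1*(p_1,p_2) = 15·p_2/p_1, independent of income; and x_2* = (m − 15·p_2)/p_2.
Set x_1* = 18.75 in the demand function and solve for p_1: p_1 = 4.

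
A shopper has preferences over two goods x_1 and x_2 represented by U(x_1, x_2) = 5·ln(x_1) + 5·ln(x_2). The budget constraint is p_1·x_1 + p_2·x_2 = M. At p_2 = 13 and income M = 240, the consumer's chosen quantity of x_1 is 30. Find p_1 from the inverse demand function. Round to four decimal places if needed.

Tangency: MRS = x_2/x_1 = p_1/p_2.
Rearranging, p_2·x_2 = p_1·x_1. Substituting into the budget gives p_1·x_1·(1 + 1) = M.
Demand: x_1*(p_1,p_2,M) = 0.5·M/p_1 and x_2* = 0.5·M/p_2.
Set x_1* = 30 in the demand function and solve for p_1: p_1 = 4.

p_1 = 4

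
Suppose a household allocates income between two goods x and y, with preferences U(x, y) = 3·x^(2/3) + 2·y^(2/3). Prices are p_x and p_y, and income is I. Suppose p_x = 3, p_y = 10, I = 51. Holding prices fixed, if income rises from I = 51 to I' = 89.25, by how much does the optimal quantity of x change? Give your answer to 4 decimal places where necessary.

From the CES first-order condition, (3/2)·(y/x)^(1/3) = p_x/p_y.
Hence y/x = ((2/3)·p_x/p_y)^(1/(1/3)), i.e. raised to the 3 power.
Substitute y = (y/x)·x into the budget: x* = I/(p_x + p_y·(y/x)).
Numerically y/x = 0.008, so x* = 51/(3 + 10·0.008) = 16.5584.
At I' = 89.25: x* = 28.9773. Change: 28.9773 − 16.5584 = 12.4188.

Δx* = 12.4188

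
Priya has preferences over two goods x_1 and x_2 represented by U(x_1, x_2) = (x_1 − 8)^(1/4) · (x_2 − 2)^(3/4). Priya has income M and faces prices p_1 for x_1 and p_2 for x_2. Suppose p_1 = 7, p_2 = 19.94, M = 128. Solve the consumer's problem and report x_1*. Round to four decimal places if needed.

x_1* = 9.1471

MRS = (1/3)·(x_2−2)/(x_1−8). Tangency with p_1/p_2 gives x_2−2 = 3·(p_1/p_2)·(x_1−8).
Substituting into the budget: x_1* = 8 + 0.25·(M − 8·p_1 − 2·p_2)/p_1, and x_2* = 2 + 0.75·(…)/p_2.
Discretionary income = 128 − 8·7 − 2·19.94 = 32.12; x_1* = 8 + 0.25·32.12/7 = 9.1471.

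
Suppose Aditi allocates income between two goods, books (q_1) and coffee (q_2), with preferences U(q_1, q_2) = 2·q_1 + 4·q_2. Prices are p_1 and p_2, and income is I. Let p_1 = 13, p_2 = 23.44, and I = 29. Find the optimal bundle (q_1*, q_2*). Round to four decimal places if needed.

q_1* = 0, q_2* = 1.2372

q_2 gives more utility per dollar, so spend all income on q_2: q_2* = I/p_2, q_1* = 0.
Numerically: q_1* = 0, q_2* = 1.2372.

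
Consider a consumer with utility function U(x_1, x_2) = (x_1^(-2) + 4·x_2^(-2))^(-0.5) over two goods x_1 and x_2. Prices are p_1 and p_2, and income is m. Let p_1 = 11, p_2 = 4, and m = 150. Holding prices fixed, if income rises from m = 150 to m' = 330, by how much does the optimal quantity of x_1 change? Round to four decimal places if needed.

With the ratio pinned down, the budget gives x_1* = m/(p_1 + p_2·(x_2/x_1)) and x_2* = (x_2/x_1)·x_1*.
Numerically x_2/x_1 = 2.22398, so x_1* = 150/(11 + 4·2.22398) = 7.5392.
At m' = 330: x_1* = 16.5863. Change: 16.5863 − 7.5392 = 9.0471.

Δx_1* = 9.0471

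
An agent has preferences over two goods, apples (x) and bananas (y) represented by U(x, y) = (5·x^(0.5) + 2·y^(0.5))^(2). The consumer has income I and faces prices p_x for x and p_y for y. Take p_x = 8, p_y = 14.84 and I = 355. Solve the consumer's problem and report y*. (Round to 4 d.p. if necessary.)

y* = 1.8995

MRS = MU_x/MU_y = (5/2)·(y/x)^(0.5). Set equal to p_x/p_y.
Hence y/x = ((2/5)·p_x/p_y)^(1/(0.5)), i.e. raised to the 2 power.
With the ratio pinned down, the budget gives x* = I/(p_x + p_y·(y/x)) and y* = (y/x)·x*.
Numerically y/x = 0.046498, so x* = 355/(8 + 14.84·0.046498) = 40.8514 and y* = 0.046498·40.8514 = 1.8995.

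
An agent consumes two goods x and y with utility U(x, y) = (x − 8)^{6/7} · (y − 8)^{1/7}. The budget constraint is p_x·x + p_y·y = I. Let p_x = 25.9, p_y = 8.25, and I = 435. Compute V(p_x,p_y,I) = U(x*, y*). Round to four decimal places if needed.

V = 4.8814

Discretionary income = 435 − 8·25.9 − 8·8.25 = 161.8; x* = 8 + 6/7·161.8/25.9 = 13.3547; y* = 8 + 1/7·161.8/8.25 = 10.8017.
Utility at the optimum: U(13.3547, 10.8017) = 4.8814.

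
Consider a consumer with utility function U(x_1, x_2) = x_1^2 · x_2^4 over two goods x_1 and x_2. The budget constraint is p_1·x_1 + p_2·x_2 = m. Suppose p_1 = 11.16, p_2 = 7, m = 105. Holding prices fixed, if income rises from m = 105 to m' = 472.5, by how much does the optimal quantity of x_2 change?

Δx_2* = 35

MU_x_1/MU_x_2 = (2·x_2)/(4·x_1); tangency sets this equal to p_1/p_2.
So 2·p_2·x_2 = 4·p_1·x_1; combined with the budget, a share 1/3 of income goes to x_1.
Demand: x_1*(p_1,p_2,m) = 1/3·m/p_1 and x_2* = 2/3·m/p_2.
At p_1=11.16, p_2=7, m=105: x_2* = 2/3·105/7 = 10.
At m' = 472.5: x_2* = 45. Change: 45 − 10 = 35.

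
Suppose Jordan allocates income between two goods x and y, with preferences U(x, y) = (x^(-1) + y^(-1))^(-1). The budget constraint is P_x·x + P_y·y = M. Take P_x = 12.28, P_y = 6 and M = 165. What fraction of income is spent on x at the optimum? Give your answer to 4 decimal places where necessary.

MRS = MU_x/MU_y = (y/x)^(2). Set equal to P_x/P_y.
Solve for the ratio: y/x = [P_x/P_y]^(0.5).
With the ratio pinned down, the budget gives x* = M/(P_x + P_y·(y/x)) and y* = (y/x)·x*.
Numerically y/x = 1.430618, so x* = 165/(12.28 + 6·1.430618) = 7.9085 and y* = 1.430618·7.9085 = 11.314.
Expenditure on x: 12.28·7.9085 = 97.116; share = 0.5886.

share on x = 0.5886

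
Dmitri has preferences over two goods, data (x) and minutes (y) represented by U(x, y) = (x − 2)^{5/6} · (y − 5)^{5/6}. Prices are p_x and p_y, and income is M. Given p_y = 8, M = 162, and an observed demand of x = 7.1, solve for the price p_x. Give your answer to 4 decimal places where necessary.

p_x = 10

This is Cobb-Douglas in (x−2, y−5): tangency gives 5/6·p_y·(y−5) = 5/6·p_x·(x−2).
Substituting into the budget: x* = 2 + 0.5·(M − 2·p_x − 5·p_y)/p_x, and y* = 5 + 0.5·(…)/p_y.
Set x* = 7.1 in the demand function and solve for p_x: p_x = 10.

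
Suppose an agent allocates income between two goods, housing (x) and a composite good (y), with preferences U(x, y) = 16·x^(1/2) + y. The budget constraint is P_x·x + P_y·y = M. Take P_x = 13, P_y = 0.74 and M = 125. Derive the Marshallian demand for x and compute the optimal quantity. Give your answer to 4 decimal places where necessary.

x* = 0.2074

Utility is quasi-linear in y; the FOC for x is 8/√x = P_x/P_y.
Solve: √x = 8·P_y/P_x, so x*(P_x,P_y) = (8·P_y/P_x)², and y* = (M − P_x·x*)/P_y.
Plugging in: x* = (8·0.74/13)² = 0.2074.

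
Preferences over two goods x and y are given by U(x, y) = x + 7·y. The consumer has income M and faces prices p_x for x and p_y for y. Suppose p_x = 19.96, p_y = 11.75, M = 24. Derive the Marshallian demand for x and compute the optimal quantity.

Perfect substitutes: compare marginal utility per dollar. 1/p_x vs 7/p_y → 0.0501 vs 0.5957.
y gives more utility per dollar, so spend all income on y: y* = M/p_y, x* = 0.
Numerically: x* = 0, y* = 2.0426.

x* = 0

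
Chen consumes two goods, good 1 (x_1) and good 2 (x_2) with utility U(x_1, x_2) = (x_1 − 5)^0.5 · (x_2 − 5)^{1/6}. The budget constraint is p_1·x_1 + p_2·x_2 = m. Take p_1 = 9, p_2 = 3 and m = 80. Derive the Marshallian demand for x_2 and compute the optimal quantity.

x_2* = 6.6667

MRS = 3·(x_2−5)/(x_1−5). Tangency with p_1/p_2 gives x_2−5 = (1/3)·(p_1/p_2)·(x_1−5).
After buying the subsistence bundle (5, 5), a share 0.75 of the remaining income goes to x_1: x_1* = 5 + 0.75·(m − 5p_1 − 5p_2)/p_1.
Discretionary income = 80 − 5·9 − 5·3 = 20; x_2* = 5 + 0.25·20/3 = 6.6667.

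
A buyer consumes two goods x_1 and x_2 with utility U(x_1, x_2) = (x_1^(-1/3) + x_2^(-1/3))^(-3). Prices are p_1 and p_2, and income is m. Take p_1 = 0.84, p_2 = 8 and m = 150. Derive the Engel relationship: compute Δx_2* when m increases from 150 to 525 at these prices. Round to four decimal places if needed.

With the ratio pinned down, the budget gives x_1* = m/(p_1 + p_2·(x_2/x_1)) and x_2* = (x_2/x_1)·x_1*.
Numerically x_2/x_1 = 0.184456, so x_1* = 150/(0.84 + 8·0.184456) = 64.7768 and x_2* = 0.184456·64.7768 = 11.9484.
At m' = 525: x_2* = 41.8195. Change: 41.8195 − 11.9484 = 29.8711.

Δx_2* = 29.8711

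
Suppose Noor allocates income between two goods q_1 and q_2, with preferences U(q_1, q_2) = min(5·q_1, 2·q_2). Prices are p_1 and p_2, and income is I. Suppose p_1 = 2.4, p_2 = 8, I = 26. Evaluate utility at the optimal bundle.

V = 5.8036

Leontief preferences: the optimum is at the kink where q_1/2 = q_2/5, i.e. q_2 = (5/2)·q_1.
Budget: p_1·q_1 + p_2·(5/2)·q_1 = I, so (2·p_1 + 5·p_2)·q_1 = 2·I.
Demand: q_1*(p_1,p_2,I) = 2·I/(2·p_1 + 5·p_2), q_2* = 5·I/(2·p_1 + 5·p_2).
Here 2·2.4 + 5·8 = 44.8, giving q_1* = 1.1607 and q_2* = 2.9018.
Utility at the optimum: U(1.1607, 2.9018) = 5.8036.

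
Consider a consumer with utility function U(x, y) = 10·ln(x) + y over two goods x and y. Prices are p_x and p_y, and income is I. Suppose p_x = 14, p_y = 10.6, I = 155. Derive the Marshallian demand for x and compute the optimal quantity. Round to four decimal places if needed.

At the given prices: x* = 10·10.6/14 = 7.5714.

x* = 7.5714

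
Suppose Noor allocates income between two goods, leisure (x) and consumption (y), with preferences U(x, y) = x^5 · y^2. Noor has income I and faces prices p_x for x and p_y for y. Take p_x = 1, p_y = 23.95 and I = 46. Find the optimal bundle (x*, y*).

Demand: x*(p_x,p_y,I) = 5/7·I/p_x and y* = 2/7·I/p_y.
At p_x=1, p_y=23.95, I=46: x* = 5/7·46/1 = 32.8571, y* = 0.5488.

x* = 32.8571, y* = 0.5488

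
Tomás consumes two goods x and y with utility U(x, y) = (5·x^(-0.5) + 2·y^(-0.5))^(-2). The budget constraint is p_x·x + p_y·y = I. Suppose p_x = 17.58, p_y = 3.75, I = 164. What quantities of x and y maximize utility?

x* = 7.0439, y* = 10.7114

MU_x ∝ 5·x^(-1.5), MU_y ∝ 2·y^(-1.5), so MRS = (5/2)·(y/x)^(1.5) = p_x/p_y.
Solve for the ratio: y/x = [(2/5)·p_x/p_y]^(2/3).
Substitute y = (y/x)·x into the budget: x* = I/(p_x + p_y·(y/x)).
Numerically y/x = 1.520659, so x* = 164/(17.58 + 3.75·1.520659) = 7.0439 and y* = 1.520659·7.0439 = 10.7114.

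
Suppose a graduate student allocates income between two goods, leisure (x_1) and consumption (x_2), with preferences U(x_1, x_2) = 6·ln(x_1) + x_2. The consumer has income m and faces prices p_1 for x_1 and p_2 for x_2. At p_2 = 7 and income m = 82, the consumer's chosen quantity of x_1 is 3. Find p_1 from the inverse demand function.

Set MRS = p_1/p_2: (6/x_1)/1 = p_1/p_2.
So x_1*(p_1,p_2) = 6·p_2/p_1, independent of income; and x_2* = (m − 6·p_2)/p_2.
Set x_1* = 3 in the demand function and solve for p_1: p_1 = 14.

p_1 = 14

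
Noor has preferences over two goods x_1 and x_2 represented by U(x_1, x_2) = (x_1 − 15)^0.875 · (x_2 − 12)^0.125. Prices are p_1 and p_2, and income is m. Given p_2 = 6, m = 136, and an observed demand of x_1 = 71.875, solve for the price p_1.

Let x_1' = x_1−15, x_2' = x_2−12. MRS = 7·x_2'/x_1' = p_1/p_2.
After buying the subsistence bundle (15, 12), a share 0.875 of the remaining income goes to x_1: x_1* = 15 + 0.875·(m − 15p_1 − 12p_2)/p_1.
Set x_1* = 71.875 in the demand function and solve for p_1: p_1 = 0.8.

p_1 = 0.8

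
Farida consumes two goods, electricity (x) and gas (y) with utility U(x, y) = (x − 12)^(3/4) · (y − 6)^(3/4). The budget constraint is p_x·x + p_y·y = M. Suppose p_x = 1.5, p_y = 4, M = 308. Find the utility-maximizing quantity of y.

After buying the subsistence bundle (12, 6), a share 0.5 of the remaining income goes to x: x* = 12 + 0.5·(M − 12p_x − 6p_y)/p_x.
Discretionary income = 308 − 12·1.5 − 6·4 = 266; y* = 6 + 0.5·266/4 = 39.25.

y* = 39.25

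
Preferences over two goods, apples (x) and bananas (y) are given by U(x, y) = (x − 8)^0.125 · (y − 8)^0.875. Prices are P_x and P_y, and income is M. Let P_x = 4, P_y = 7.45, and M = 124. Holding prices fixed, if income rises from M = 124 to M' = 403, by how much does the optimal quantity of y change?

Δy* = 32.7685

This is Cobb-Douglas in (x−8, y−8): tangency gives 0.125·P_y·(y−8) = 0.875·P_x·(x−8).
After buying the subsistence bundle (8, 8), a share 0.125 of the remaining income goes to x: x* = 8 + 0.125·(M − 8P_x − 8P_y)/P_x.
Discretionary income = 124 − 8·4 − 8·7.45 = 32.4; y* = 8 + 0.875·32.4/7.45 = 11.8054.
At M' = 403: y* = 44.5738. Change: 44.5738 − 11.8054 = 32.7685.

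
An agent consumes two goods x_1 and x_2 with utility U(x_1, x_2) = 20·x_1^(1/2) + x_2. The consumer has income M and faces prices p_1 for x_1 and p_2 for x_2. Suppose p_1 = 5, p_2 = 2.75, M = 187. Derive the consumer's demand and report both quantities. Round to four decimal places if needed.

x_1* = 30.25, x_2* = 13

Set MRS = p_1/p_2: 10·x_1^(−1/2) = p_1/p_2.
Solve: √x_1 = 10·p_2/p_1, so x_1*(p_1,p_2) = (10·p_2/p_1)², and x_2* = (M − p_1·x_1*)/p_2.
Plugging in: x_1* = (10·2.75/5)² = 30.25, x_2* = 13.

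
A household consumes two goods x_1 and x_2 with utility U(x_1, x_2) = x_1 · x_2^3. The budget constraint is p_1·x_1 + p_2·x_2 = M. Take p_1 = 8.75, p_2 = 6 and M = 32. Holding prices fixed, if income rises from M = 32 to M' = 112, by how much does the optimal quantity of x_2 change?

MU_x_1/MU_x_2 = (x_2)/(3·x_1); tangency sets this equal to p_1/p_2.
Rearranging, p_2·x_2 = 3·p_1·x_1. Substituting into the budget gives p_1·x_1·(1 + 3) = M.
Demand: x_1*(p_1,p_2,M) = 0.25·M/p_1 and x_2* = 0.75·M/p_2.
At p_1=8.75, p_2=6, M=32: x_2* = 0.75·32/6 = 4.
At M' = 112: x_2* = 14. Change: 14 − 4 = 10.

Δx_2* = 10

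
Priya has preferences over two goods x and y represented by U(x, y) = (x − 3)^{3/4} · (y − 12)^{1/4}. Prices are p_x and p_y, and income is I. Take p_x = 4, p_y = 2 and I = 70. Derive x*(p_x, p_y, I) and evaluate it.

This is Cobb-Douglas in (x−3, y−12): tangency gives 0.75·p_y·(y−12) = 0.25·p_x·(x−3).
After buying the subsistence bundle (3, 12), a share 0.75 of the remaining income goes to x: x* = 3 + 0.75·(I − 3p_x − 12p_y)/p_x.
Discretionary income = 70 − 3·4 − 12·2 = 34; x* = 3 + 0.75·34/4 = 9.375.

x* = 9.375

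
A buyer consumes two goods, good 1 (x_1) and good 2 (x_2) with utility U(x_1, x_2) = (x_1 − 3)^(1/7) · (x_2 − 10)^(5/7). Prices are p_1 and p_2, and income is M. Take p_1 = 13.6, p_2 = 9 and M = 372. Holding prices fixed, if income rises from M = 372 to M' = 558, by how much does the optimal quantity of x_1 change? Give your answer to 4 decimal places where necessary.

Δx_1* = 2.2794

Let x_1' = x_1−3, x_2' = x_2−10. MRS = (1/5)·x_2'/x_1' = p_1/p_2.
After buying the subsistence bundle (3, 10), a share 1/6 of the remaining income goes to x_1: x_1* = 3 + 1/6·(M − 3p_1 − 10p_2)/p_1.
Discretionary income = 372 − 3·13.6 − 10·9 = 241.2; x_1* = 3 + 1/6·241.2/13.6 = 5.9559.
At M' = 558: x_1* = 8.2353. Change: 8.2353 − 5.9559 = 2.2794.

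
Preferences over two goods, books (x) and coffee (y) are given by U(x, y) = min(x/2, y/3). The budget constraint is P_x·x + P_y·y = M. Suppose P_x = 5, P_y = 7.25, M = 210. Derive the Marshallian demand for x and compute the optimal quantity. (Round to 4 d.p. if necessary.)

x* = 13.2283

Leontief preferences: the optimum is at the kink where x/2 = y/3, i.e. y = (3/2)·x.
Budget: P_x·x + P_y·(3/2)·x = M, so (2·P_x + 3·P_y)·x = 2·M.
Demand: x*(P_x,P_y,M) = 2·M/(2·P_x + 3·P_y), y* = 3·M/(2·P_x + 3·P_y).
Here 2·5 + 3·7.25 = 31.75, giving x* = 13.2283.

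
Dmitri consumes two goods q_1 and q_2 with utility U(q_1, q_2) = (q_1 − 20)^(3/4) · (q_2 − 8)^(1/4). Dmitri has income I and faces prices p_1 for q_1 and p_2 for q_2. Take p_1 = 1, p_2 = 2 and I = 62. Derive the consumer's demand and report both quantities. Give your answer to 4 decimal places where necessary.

Substituting into the budget: q_1* = 20 + 0.75·(I − 20·p_1 − 8·p_2)/p_1, and q_2* = 8 + 0.25·(…)/p_2.
Discretionary income = 62 − 20·1 − 8·2 = 26; q_1* = 20 + 0.75·26/1 = 39.5; q_2* = 8 + 0.25·26/2 = 11.25.

q_1* = 39.5, q_2* = 11.25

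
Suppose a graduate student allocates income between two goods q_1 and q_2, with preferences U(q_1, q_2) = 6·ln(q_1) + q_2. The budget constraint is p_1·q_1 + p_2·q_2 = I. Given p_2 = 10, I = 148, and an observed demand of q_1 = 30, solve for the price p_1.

p_1 = 2

MU_q_1 = 6/q_1, MU_q_2 = 1. Tangency: 6/q_1 = p_1/p_2.
So q_1*(p_1,p_2) = 6·p_2/p_1, independent of income; and q_2* = (I − 6·p_2)/p_2.
Set q_1* = 30 in the demand function and solve for p_1: p_1 = 2.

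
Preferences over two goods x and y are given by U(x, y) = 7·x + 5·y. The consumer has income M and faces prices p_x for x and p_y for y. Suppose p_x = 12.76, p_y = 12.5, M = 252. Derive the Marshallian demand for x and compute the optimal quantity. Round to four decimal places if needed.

Linear utility — the consumer picks whichever good has higher MU/price: 7/12.76 = 0.5486 vs 5/12.5 = 0.4.
x gives more utility per dollar, so spend all income on x: x* = M/p_x, y* = 0.
Numerically: x* = 19.7492, y* = 0.

x* = 19.7492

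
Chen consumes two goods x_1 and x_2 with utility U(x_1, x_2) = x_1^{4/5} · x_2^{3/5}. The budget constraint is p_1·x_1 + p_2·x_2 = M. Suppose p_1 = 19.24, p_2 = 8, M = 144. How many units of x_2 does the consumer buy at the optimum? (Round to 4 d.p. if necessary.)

x_2* = 7.7143

Tangency: MRS = (4/3)·x_2/x_1 = p_1/p_2.
Rearranging, p_2·x_2 = (3/4)·p_1·x_1. Substituting into the budget gives p_1·x_1·(1 + (3/4)) = M.
Demand: x_1*(p_1,p_2,M) = 4/7·M/p_1 and x_2* = 3/7·M/p_2.
At p_1=19.24, p_2=8, M=144: x_2* = 3/7·144/8 = 7.7143.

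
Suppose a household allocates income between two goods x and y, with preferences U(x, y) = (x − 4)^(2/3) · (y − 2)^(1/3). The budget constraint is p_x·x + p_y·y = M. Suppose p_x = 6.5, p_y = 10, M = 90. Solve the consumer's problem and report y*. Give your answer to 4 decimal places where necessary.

MRS = 2·(y−2)/(x−4). Tangency with p_x/p_y gives y−2 = (1/2)·(p_x/p_y)·(x−4).
After buying the subsistence bundle (4, 2), a share 2/3 of the remaining income goes to x: x* = 4 + 2/3·(M − 4p_x − 2p_y)/p_x.
Discretionary income = 90 − 4·6.5 − 2·10 = 44; y* = 2 + 1/3·44/10 = 3.4667.

y* = 3.4667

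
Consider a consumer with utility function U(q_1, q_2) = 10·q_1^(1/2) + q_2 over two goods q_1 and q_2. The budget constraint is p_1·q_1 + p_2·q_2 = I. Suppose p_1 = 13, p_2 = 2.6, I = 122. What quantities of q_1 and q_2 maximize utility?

Utility is quasi-linear in q_2; the FOC for q_1 is 5/√q_1 = p_1/p_2.
Thus q_1* = (5·p_2/p_1)² — independent of I — with the rest of income spent on q_2.
Plugging in: q_1* = (5·2.6/13)² = 1, q_2* = 41.9231.

q_1* = 1, q_2* = 41.9231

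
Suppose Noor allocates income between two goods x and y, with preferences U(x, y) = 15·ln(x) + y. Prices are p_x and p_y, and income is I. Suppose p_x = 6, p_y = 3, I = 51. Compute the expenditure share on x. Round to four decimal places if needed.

MU_x = 15/x, MU_y = 1. Tangency: 15/x = p_x/p_y.
So x*(p_x,p_y) = 15·p_y/p_x, independent of income; and y* = (I − 15·p_y)/p_y.
At the given prices: x* = 15·3/6 = 7.5, and y* = 2.
Expenditure on x: 6·7.5 = 45; share = 0.8824.

share on x = 0.8824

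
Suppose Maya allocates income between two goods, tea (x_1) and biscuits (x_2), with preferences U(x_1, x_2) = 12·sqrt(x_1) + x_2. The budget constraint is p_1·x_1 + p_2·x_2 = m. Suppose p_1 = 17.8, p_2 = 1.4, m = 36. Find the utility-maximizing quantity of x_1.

Utility is quasi-linear in x_2; the FOC for x_1 is 6/√x_1 = p_1/p_2.
Thus x_1* = (6·p_2/p_1)² — independent of m — with the rest of income spent on x_2.
Plugging in: x_1* = (6·1.4/17.8)² = 0.2227.

x_1* = 0.2227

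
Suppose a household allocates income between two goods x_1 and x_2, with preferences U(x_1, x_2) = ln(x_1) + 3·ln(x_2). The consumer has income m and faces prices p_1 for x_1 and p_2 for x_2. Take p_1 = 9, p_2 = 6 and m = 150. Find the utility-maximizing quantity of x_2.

x_2* = 18.75

Demand: x_1*(p_1,p_2,m) = 0.25·m/p_1 and x_2* = 0.75·m/p_2.
At p_1=9, p_2=6, m=150: x_2* = 0.75·150/6 = 18.75.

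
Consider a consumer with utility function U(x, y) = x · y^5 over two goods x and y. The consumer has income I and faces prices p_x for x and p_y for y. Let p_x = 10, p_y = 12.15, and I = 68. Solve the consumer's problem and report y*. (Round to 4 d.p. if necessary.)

y* = 4.6639

The MRS is (1/5)·y/x. Set MRS = p_x/p_y.
Rearranging, p_y·y = 5·p_x·x. Substituting into the budget gives p_x·x·(1 + 5) = I.
Demand: x*(p_x,p_y,I) = 1/6·I/p_x and y* = 5/6·I/p_y.
At p_x=10, p_y=12.15, I=68: y* = 5/6·68/12.15 = 4.6639.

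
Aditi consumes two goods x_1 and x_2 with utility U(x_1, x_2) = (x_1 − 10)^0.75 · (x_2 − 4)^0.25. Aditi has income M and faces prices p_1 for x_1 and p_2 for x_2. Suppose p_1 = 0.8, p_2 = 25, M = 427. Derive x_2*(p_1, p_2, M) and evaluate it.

x_2* = 7.19

MRS = 3·(x_2−4)/(x_1−10). Tangency with p_1/p_2 gives x_2−4 = (1/3)·(p_1/p_2)·(x_1−10).
After buying the subsistence bundle (10, 4), a share 0.75 of the remaining income goes to x_1: x_1* = 10 + 0.75·(M − 10p_1 − 4p_2)/p_1.
Discretionary income = 427 − 10·0.8 − 4·25 = 319; x_2* = 4 + 0.25·319/25 = 7.19.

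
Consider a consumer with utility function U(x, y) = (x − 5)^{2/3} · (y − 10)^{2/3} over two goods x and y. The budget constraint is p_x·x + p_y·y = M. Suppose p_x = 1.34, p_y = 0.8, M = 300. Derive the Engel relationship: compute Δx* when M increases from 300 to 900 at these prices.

This is Cobb-Douglas in (x−5, y−10): tangency gives 2/3·p_y·(y−10) = 2/3·p_x·(x−5).
After buying the subsistence bundle (5, 10), a share 0.5 of the remaining income goes to x: x* = 5 + 0.5·(M − 5p_x − 10p_y)/p_x.
Discretionary income = 300 − 5·1.34 − 10·0.8 = 285.3; x* = 5 + 0.5·285.3/1.34 = 111.4552.
At M' = 900: x* = 335.3358. Change: 335.3358 − 111.4552 = 223.8806.

Δx* = 223.8806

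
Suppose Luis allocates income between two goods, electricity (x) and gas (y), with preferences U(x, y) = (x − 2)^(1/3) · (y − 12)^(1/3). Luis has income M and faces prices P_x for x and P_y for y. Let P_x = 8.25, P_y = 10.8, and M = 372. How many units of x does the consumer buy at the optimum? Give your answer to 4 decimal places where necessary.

MRS = (y−12)/(x−2). Tangency with P_x/P_y gives y−12 = (P_x/P_y)·(x−2).
After buying the subsistence bundle (2, 12), a share 0.5 of the remaining income goes to x: x* = 2 + 0.5·(M − 2P_x − 12P_y)/P_x.
Discretionary income = 372 − 2·8.25 − 12·10.8 = 225.9; x* = 2 + 0.5·225.9/8.25 = 15.6909.

x* = 15.6909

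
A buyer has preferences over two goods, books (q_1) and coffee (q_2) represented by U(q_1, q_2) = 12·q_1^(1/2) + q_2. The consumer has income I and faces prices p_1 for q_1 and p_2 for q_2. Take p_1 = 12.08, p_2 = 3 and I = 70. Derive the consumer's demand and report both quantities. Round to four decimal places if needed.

Set MRS = p_1/p_2: 6·q_1^(−1/2) = p_1/p_2.
Thus q_1* = (6·p_2/p_1)² — independent of I — with the rest of income spent on q_2.
Plugging in: q_1* = (6·3/12.08)² = 2.2203, q_2* = 14.3929.

q_1* = 2.2203, q_2* = 14.3929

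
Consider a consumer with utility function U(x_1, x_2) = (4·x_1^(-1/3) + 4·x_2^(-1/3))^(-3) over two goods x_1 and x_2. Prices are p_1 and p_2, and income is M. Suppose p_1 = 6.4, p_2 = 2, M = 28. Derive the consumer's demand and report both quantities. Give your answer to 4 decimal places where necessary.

x_1* = 2.5033, x_2* = 5.9894

MU_x_1 ∝ 4·x_1^(-4/3), MU_x_2 ∝ 4·x_2^(-4/3), so MRS = (x_2/x_1)^(4/3) = p_1/p_2.
Solve for the ratio: x_2/x_1 = [p_1/p_2]^(0.75).
Substitute x_2 = (x_2/x_1)·x_1 into the budget: x_1* = M/(p_1 + p_2·(x_2/x_1)).
Numerically x_2/x_1 = 2.392558, so x_1* = 28/(6.4 + 2·2.392558) = 2.5033 and x_2* = 2.392558·2.5033 = 5.9894.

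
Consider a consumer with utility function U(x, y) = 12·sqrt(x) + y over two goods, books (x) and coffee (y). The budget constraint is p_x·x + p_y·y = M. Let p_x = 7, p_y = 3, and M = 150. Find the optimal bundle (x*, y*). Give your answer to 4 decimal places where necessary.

Thus x* = (6·p_y/p_x)² — independent of M — with the rest of income spent on y.
Plugging in: x* = (6·3/7)² = 6.6122, y* = 34.5714.

x* = 6.6122, y* = 34.5714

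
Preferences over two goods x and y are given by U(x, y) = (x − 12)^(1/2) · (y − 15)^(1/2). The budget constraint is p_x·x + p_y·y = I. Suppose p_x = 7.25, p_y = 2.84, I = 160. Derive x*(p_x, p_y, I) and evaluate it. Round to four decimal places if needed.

x* = 14.0966

After buying the subsistence bundle (12, 15), a share 0.5 of the remaining income goes to x: x* = 12 + 0.5·(I − 12p_x − 15p_y)/p_x.
Discretionary income = 160 − 12·7.25 − 15·2.84 = 30.4; x* = 12 + 0.5·30.4/7.25 = 14.0966.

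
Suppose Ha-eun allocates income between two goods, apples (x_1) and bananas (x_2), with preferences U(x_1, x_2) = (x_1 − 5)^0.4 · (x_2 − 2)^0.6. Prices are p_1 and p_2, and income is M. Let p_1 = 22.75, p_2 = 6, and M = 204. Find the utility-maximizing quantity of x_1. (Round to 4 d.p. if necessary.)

MRS = (2/3)·(x_2−2)/(x_1−5). Tangency with p_1/p_2 gives x_2−2 = (3/2)·(p_1/p_2)·(x_1−5).
After buying the subsistence bundle (5, 2), a share 0.4 of the remaining income goes to x_1: x_1* = 5 + 0.4·(M − 5p_1 − 2p_2)/p_1.
Discretionary income = 204 − 5·22.75 − 2·6 = 78.25; x_1* = 5 + 0.4·78.25/22.75 = 6.3758.

x_1* = 6.3758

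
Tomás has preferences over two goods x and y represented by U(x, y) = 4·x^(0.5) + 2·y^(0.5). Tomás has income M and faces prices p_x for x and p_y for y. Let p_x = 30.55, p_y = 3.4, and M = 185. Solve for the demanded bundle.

MRS = MU_x/MU_y = 2·(y/x)^(0.5). Set equal to p_x/p_y.
Solve for the ratio: y/x = [(1/2)·p_x/p_y]^(2).
Substitute y = (y/x)·x into the budget: x* = M/(p_x + p_y·(y/x)).
Numerically y/x = 20.183878, so x* = 185/(30.55 + 3.4·20.183878) = 1.8654 and y* = 20.183878·1.8654 = 37.6507.

x* = 1.8654, y* = 37.6507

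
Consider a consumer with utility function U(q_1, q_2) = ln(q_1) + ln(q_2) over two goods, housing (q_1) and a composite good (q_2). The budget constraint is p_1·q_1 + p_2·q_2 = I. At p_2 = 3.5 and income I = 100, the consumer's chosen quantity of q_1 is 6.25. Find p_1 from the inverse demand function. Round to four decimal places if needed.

p_1 = 8

Tangency: MRS = q_2/q_1 = p_1/p_2.
So p_2·q_2 = p_1·q_1; combined with the budget, a share 0.5 of income goes to q_1.
Demand: q_1*(p_1,p_2,I) = 0.5·I/p_1 and q_2* = 0.5·I/p_2.
Set q_1* = 6.25 in the demand function and solve for p_1: p_1 = 8.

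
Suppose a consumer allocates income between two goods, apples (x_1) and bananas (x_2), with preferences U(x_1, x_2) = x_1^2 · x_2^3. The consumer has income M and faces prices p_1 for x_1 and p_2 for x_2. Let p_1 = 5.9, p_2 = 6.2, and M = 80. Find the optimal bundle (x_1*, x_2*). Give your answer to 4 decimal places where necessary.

Demand: x_1*(p_1,p_2,M) = 0.4·M/p_1 and x_2* = 0.6·M/p_2.
At p_1=5.9, p_2=6.2, M=80: x_1* = 0.4·80/5.9 = 5.4237, x_2* = 7.7419.

x_1* = 5.4237, x_2* = 7.7419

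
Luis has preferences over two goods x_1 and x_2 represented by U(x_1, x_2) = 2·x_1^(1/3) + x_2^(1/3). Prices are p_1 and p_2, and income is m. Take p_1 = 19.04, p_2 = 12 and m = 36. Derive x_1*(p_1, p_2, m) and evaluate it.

MRS = MU_x_1/MU_x_2 = 2·(x_2/x_1)^(2/3). Set equal to p_1/p_2.
Solve for the ratio: x_2/x_1 = [(1/2)·p_1/p_2]^(1.5).
With the ratio pinned down, the budget gives x_1* = m/(p_1 + p_2·(x_2/x_1)) and x_2* = (x_2/x_1)·x_1*.
Numerically x_2/x_1 = 0.706616, so x_1* = 36/(19.04 + 12·0.706616) = 1.3082.

x_1* = 1.3082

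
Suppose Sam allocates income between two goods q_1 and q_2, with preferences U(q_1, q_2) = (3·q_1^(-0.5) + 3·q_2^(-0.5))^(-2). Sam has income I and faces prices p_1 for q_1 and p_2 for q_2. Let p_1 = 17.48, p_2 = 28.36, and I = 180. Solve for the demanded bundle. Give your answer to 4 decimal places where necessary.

MRS = MU_q_1/MU_q_2 = (q_2/q_1)^(1.5). Set equal to p_1/p_2.
Solve for the ratio: q_2/q_1 = [p_1/p_2]^(2/3).
Substitute q_2 = (q_2/q_1)·q_1 into the budget: q_1* = I/(p_1 + p_2·(q_2/q_1)).
Numerically q_2/q_1 = 0.724253, so q_1* = 180/(17.48 + 28.36·0.724253) = 4.7344 and q_2* = 0.724253·4.7344 = 3.4289.

q_1* = 4.7344, q_2* = 3.4289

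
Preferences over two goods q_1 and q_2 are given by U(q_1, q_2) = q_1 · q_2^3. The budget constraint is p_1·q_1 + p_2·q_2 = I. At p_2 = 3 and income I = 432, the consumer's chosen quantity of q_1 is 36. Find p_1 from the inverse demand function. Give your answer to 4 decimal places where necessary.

MU_q_1/MU_q_2 = (q_2)/(3·q_1); tangency sets this equal to p_1/p_2.
So p_2·q_2 = 3·p_1·q_1; combined with the budget, a share 0.25 of income goes to q_1.
Demand: q_1*(p_1,p_2,I) = 0.25·I/p_1 and q_2* = 0.75·I/p_2.
Set q_1* = 36 in the demand function and solve for p_1: p_1 = 3.

p_1 = 3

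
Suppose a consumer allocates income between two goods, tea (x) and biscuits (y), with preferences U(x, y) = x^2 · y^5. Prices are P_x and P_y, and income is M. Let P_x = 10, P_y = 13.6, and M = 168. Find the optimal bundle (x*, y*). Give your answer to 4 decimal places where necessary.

x* = 4.8, y* = 8.8235

At P_x=10, P_y=13.6, M=168: x* = 2/7·168/10 = 4.8, y* = 8.8235.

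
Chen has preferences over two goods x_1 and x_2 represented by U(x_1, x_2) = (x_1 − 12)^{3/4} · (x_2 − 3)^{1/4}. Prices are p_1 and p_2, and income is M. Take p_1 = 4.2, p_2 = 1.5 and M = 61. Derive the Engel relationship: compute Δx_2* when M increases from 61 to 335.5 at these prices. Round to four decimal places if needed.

MRS = 3·(x_2−3)/(x_1−12). Tangency with p_1/p_2 gives x_2−3 = (1/3)·(p_1/p_2)·(x_1−12).
After buying the subsistence bundle (12, 3), a share 0.75 of the remaining income goes to x_1: x_1* = 12 + 0.75·(M − 12p_1 − 3p_2)/p_1.
Discretionary income = 61 − 12·4.2 − 3·1.5 = 6.1; x_2* = 3 + 0.25·6.1/1.5 = 4.0167.
At M' = 335.5: x_2* = 49.7667. Change: 49.7667 − 4.0167 = 45.75.

Δx_2* = 45.75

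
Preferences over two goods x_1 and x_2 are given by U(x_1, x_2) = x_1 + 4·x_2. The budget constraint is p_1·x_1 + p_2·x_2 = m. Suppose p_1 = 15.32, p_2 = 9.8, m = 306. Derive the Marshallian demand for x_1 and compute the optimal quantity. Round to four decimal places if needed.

x_1* = 0

Perfect substitutes: compare marginal utility per dollar. 1/p_1 vs 4/p_2 → 0.0653 vs 0.4082.
x_2 gives more utility per dollar, so spend all income on x_2: x_2* = m/p_2, x_1* = 0.
Numerically: x_1* = 0, x_2* = 31.2245.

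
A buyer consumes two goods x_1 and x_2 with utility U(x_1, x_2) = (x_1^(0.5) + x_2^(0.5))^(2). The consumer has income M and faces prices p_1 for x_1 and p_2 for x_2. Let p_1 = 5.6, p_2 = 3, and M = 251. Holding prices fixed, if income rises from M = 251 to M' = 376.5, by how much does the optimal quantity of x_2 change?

Δx_2* = 27.2403

From the CES first-order condition, (x_2/x_1)^(0.5) = p_1/p_2.
Solve for the ratio: x_2/x_1 = [p_1/p_2]^(2).
Substitute x_2 = (x_2/x_1)·x_1 into the budget: x_1* = M/(p_1 + p_2·(x_2/x_1)).
Numerically x_2/x_1 = 3.484444, so x_1* = 251/(5.6 + 3·3.484444) = 15.6354 and x_2* = 3.484444·15.6354 = 54.4806.
At M' = 376.5: x_2* = 81.7209. Change: 81.7209 − 54.4806 = 27.2403.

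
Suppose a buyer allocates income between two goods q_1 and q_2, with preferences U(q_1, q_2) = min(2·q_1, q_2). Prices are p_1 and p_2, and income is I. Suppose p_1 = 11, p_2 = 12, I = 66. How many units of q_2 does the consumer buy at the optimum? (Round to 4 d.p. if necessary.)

q_2* = 3.7714

Leontief preferences: the optimum is at the kink where q_1/1 = q_2/2, i.e. q_2 = 2·q_1.
Budget: p_1·q_1 + p_2·2·q_1 = I, so (p_1 + 2·p_2)·q_1 = I.
Demand: q_1*(p_1,p_2,I) = I/(p_1 + 2·p_2), q_2* = 2·I/(p_1 + 2·p_2).
Here 11 + 2·12 = 35, giving q_2* = 3.7714.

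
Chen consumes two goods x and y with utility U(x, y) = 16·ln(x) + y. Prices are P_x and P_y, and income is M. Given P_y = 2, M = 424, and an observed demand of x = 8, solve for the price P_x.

P_x = 4

Set MRS = P_x/P_y: (16/x)/1 = P_x/P_y.
So x*(P_x,P_y) = 16·P_y/P_x, independent of income; and y* = (M − 16·P_y)/P_y.
Set x* = 8 in the demand function and solve for P_x: P_x = 4.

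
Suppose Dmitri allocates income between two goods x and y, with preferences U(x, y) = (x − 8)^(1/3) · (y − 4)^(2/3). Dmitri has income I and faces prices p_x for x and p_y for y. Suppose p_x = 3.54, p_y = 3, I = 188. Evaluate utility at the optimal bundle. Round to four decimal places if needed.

V = 24.6493

This is Cobb-Douglas in (x−8, y−4): tangency gives 1/3·p_y·(y−4) = 2/3·p_x·(x−8).
After buying the subsistence bundle (8, 4), a share 1/3 of the remaining income goes to x: x* = 8 + 1/3·(I − 8p_x − 4p_y)/p_x.
Discretionary income = 188 − 8·3.54 − 4·3 = 147.68; x* = 8 + 1/3·147.68/3.54 = 21.9058; y* = 4 + 2/3·147.68/3 = 36.8178.
Utility at the optimum: U(21.9058, 36.8178) = 24.6493.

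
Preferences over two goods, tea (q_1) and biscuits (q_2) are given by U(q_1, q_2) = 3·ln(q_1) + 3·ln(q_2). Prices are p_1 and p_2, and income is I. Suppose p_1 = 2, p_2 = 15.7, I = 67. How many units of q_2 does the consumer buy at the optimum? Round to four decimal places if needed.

The MRS is q_2/q_1. Set MRS = p_1/p_2.
So 3·p_2·q_2 = 3·p_1·q_1; combined with the budget, a share 0.5 of income goes to q_1.
Demand: q_1*(p_1,p_2,I) = 0.5·I/p_1 and q_2* = 0.5·I/p_2.
At p_1=2, p_2=15.7, I=67: q_2* = 0.5·67/15.7 = 2.1338.

q_2* = 2.1338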